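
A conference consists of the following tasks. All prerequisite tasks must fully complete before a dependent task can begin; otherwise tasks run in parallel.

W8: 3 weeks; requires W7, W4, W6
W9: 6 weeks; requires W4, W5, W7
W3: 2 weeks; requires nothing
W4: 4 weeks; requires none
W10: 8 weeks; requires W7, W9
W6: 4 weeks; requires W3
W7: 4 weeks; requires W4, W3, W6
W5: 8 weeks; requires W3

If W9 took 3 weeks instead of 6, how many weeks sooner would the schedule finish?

3

The binding path is W3→W5→W9→W10 = 2+8+6+8 = 24; finish at 24 weeks.
Since W9 is critical, the -3 change carries straight to that chain (now 21 weeks).
The critical path is still W3→W5→W9→W10; finish is now 21 weeks.
Change in finish: 21 − 24 = -3 weeks.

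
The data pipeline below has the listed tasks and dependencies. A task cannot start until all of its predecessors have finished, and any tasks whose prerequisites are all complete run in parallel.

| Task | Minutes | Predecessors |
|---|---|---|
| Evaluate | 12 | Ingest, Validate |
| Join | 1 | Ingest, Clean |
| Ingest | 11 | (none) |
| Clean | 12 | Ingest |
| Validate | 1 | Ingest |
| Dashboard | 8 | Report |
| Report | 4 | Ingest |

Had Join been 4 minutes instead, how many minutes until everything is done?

27

Actual critical path: Ingest→Clean→Join = 11+12+1 = 24 ⇒ 24 minutes.
Join lies on that path, so at 4 minutes the path becomes 27 minutes.
No other chain overtakes it, so the finish is 27 minutes.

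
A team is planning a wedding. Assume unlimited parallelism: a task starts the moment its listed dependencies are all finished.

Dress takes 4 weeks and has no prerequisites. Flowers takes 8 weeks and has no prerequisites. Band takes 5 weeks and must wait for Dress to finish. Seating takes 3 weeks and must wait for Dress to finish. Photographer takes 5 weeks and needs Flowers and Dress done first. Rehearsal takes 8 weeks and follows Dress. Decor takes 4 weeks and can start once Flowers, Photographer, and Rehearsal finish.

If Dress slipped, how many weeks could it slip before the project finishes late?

The longest chain is Flowers→Photographer→Decor = 8+5+4 = 17; overall finish 17 weeks.
The longest chain containing Dress totals 16 weeks.
Slack of Dress = 1 − 0 = 1 week.

1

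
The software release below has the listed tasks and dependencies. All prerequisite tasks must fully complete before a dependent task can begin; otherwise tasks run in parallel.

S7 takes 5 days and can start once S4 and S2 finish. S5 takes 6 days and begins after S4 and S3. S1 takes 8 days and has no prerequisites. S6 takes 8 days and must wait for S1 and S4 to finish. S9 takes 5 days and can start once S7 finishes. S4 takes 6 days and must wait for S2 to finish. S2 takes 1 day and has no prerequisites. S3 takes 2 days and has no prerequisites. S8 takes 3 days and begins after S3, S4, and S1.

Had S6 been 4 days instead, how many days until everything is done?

The binding path is S2→S4→S7→S9 = 1+6+5+5 = 17; finish at 17 days.
The longest path through S6 is only 16 days, so S6 has float 1.
The critical path is still S2→S4→S7→S9; finish is now 17 days.

17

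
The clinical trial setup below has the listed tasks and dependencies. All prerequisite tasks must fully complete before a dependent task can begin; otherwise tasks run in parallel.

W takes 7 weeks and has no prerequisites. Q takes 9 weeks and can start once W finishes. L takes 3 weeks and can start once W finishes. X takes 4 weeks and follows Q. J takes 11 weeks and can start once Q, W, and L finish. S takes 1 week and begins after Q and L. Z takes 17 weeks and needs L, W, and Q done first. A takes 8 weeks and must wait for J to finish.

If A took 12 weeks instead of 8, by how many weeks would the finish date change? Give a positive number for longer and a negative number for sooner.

Critical path before the change: W→Q→J→A = 7+9+11+8 = 35 giving 35 weeks.
A lies on that path, so at 12 weeks the path becomes 39 weeks.
No other chain overtakes it, so the finish is 39 weeks.
Change in finish: 39 − 35 = +4 weeks.

4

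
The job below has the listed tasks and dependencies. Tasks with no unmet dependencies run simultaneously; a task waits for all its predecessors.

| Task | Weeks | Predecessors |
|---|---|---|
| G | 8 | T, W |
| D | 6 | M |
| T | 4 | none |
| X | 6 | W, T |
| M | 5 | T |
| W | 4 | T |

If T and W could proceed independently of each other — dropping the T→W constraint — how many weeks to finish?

Original critical path: T→W→G = 4+4+8 = 16 ⇒ 16 weeks.
Without T→W, W's earliest start moves from 4 to 0.
The longest chain is now T→M→D = 4+5+6 = 15, so the project takes 15 weeks.

15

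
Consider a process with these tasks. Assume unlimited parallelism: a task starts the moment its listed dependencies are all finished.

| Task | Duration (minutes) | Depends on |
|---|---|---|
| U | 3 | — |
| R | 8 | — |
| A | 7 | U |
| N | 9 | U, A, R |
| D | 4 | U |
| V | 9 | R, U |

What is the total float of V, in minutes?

Critical path: U→A→N = 3+7+9 = 19, so the finish is 19 minutes.
V finishes as early as 17 and must finish by 19.
Float = 19 − 17 = 2.

2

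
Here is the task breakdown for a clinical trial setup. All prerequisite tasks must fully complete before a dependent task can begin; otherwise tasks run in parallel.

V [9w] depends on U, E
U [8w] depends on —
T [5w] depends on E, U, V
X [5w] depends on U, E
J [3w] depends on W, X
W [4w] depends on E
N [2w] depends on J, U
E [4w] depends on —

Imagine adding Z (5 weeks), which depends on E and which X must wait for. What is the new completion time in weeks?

22

Originally the schedule takes 22 weeks.
With Z inserted, X now waits for max(U, E, Z).
New critical path: U→V→T = 8+9+5 = 22 ⇒ 22 weeks.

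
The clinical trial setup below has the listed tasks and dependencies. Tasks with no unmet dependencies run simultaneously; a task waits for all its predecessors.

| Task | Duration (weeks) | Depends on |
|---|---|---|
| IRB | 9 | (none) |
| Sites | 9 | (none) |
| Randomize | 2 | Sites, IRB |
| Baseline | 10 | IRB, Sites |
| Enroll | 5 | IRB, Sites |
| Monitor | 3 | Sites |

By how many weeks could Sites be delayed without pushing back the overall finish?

0

The longest chain is IRB→Baseline = 9+10 = 19; overall finish 19 weeks.
The longest chain containing Sites totals 19 weeks.
Slack of Sites = 0 − 0 = 0 weeks.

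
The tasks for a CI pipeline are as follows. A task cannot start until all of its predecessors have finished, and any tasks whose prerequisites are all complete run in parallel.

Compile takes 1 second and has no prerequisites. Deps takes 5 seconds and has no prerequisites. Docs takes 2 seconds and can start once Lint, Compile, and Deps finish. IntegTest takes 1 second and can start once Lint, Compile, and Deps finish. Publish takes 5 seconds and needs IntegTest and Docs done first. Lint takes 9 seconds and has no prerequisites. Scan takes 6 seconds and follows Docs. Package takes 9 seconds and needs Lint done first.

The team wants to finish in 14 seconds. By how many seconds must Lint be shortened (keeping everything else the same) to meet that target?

Current finish: 18 seconds; target: 14.
Lint is on every critical path, so each second cut from Lint cuts the finish by one (this holds down to a finish of 13).
Need 18 − 14 = 4 seconds off Lint → Lint becomes 5 seconds, finish becomes 14.

4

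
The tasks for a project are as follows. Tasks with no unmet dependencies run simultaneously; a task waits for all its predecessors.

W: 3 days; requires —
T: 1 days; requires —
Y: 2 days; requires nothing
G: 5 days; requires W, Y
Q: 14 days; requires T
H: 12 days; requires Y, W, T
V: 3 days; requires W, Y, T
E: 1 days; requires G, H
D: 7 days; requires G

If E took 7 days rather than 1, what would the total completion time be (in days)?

Baseline: W→H→E = 3+12+1 = 16 → 16 days.
E lies on that path, so at 7 days the path becomes 22 days.
No other chain overtakes it, so the finish is 22 days.

22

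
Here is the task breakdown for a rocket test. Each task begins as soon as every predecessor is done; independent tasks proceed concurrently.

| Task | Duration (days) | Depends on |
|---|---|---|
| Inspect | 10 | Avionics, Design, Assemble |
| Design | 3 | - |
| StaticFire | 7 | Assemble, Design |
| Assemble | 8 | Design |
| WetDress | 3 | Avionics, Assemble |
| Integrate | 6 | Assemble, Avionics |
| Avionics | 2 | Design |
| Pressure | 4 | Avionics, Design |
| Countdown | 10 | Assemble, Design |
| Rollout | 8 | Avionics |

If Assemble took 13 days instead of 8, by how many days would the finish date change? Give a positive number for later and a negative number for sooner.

The binding path is Design→Assemble→Inspect = 3+8+10 = 21; finish at 21 days.
Assemble is on the critical path; changing it to 13 makes that path 26 days.
That remains the longest chain; total 26 days.
Change in finish: 26 − 21 = +5 days.

5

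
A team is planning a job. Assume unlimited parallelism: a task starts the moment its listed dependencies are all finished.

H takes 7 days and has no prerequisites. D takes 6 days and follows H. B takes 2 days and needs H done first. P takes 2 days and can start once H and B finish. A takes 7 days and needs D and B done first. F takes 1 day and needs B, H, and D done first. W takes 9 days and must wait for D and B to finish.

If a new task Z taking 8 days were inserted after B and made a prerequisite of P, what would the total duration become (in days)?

22

Originally the job takes 22 days.
With Z inserted, P now waits for max(H, B, Z).
New critical path: H→D→W = 7+6+9 = 22 ⇒ 22 days.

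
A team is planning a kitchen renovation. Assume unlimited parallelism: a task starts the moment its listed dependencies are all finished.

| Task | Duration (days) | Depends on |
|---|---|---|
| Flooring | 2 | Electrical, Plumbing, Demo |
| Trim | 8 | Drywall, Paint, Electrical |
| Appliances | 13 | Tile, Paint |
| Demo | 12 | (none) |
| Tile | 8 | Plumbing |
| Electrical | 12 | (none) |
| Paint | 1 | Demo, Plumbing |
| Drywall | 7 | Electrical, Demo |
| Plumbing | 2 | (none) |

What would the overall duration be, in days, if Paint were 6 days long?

31

Actual critical path: Demo→Drywall→Trim = 12+7+8 = 27 ⇒ 27 days.
Paint has 1 day of float (longest path through it is 26).
New critical path: Demo→Paint→Appliances = 12+6+13 = 31 ⇒ 31 days.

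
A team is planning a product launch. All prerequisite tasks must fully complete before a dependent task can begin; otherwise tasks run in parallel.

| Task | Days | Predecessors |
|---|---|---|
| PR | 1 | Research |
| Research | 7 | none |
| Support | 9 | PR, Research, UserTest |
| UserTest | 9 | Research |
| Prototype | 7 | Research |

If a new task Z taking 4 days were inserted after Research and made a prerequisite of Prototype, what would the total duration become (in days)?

Originally the product launch takes 25 days.
With Z inserted, Prototype now waits for max(Research, Z).
New critical path: Research→UserTest→Support = 7+9+9 = 25 ⇒ 25 days.

25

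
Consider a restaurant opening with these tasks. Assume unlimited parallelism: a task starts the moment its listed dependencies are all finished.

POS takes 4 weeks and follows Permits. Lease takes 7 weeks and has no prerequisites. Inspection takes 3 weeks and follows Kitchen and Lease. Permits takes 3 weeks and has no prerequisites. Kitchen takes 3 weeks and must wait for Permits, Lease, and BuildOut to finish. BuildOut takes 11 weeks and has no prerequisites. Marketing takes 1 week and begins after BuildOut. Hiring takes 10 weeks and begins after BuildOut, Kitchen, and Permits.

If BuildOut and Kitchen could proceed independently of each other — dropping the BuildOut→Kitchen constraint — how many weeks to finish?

With the dependency in place, BuildOut→Kitchen→Hiring = 11+3+10 = 24 sets the finish at 24 weeks.
Without BuildOut→Kitchen, Kitchen's earliest start moves from 11 to 7.
New critical path: BuildOut→Hiring = 11+10 = 21 ⇒ 21 weeks.

21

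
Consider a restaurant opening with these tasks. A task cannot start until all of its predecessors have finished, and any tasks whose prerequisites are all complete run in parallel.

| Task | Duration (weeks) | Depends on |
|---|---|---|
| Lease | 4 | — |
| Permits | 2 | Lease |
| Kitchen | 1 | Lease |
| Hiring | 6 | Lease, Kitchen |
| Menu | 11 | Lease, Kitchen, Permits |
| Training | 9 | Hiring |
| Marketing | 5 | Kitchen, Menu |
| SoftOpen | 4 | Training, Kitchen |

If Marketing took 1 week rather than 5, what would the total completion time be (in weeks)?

24

The binding path is Lease→Kitchen→Hiring→Training→SoftOpen = 4+1+6+9+4 = 24; finish at 24 weeks.
Marketing is off the critical path — its longest chain is 22 weeks, giving 2 of slack.
That remains the longest chain; total 24 weeks.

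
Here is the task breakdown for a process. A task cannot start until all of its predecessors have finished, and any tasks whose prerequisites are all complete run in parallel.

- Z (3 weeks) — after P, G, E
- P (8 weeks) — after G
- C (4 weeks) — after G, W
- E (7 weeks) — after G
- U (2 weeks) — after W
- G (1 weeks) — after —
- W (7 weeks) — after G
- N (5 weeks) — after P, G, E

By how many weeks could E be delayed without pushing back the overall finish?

1

G→P→N = 1+8+5 = 14 sets the makespan at 14 weeks.
Longest path through E: 13 weeks (earliest finish 8, latest finish 9).
Float = 14 − 13 = 1.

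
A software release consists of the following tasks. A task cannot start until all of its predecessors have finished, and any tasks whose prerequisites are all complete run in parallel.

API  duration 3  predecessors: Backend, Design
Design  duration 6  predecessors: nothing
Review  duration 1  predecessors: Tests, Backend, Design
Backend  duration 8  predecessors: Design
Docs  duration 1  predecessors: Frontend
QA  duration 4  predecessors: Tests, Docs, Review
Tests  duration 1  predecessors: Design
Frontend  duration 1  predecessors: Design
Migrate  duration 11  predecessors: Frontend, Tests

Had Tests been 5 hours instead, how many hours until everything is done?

22

Baseline: Design→Backend→Review→QA = 6+8+1+4 = 19 → 19 hours.
The longest path through Tests is only 18 hours, so Tests has float 1.
Now Design→Tests→Migrate = 6+5+11 = 22 is longest, so the finish becomes 22 hours.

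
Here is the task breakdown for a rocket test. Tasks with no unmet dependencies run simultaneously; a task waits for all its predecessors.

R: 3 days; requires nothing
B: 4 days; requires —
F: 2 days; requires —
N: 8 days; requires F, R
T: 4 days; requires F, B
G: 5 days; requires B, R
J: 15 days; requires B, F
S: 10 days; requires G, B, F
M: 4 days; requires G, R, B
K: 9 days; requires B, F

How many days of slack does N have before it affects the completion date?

8

The longest chain is B→G→S = 4+5+10 = 19; overall finish 19 days.
Longest path through N: 11 days (earliest finish 11, latest finish 19).
So N can slip 19 − 11 = 8 days.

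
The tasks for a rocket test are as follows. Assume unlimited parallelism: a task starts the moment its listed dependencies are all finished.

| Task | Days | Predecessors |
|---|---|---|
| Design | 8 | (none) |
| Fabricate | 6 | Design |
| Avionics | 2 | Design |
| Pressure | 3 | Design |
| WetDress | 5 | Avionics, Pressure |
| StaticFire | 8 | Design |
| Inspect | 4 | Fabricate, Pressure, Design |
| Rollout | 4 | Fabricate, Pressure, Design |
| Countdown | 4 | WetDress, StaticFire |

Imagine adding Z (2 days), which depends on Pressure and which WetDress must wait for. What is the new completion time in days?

Originally the schedule takes 20 days.
With Z inserted, WetDress now waits for max(Avionics, Pressure, Z).
New critical path: Design→Pressure→Z→WetDress→Countdown = 8+3+2+5+4 = 22 ⇒ 22 days.

22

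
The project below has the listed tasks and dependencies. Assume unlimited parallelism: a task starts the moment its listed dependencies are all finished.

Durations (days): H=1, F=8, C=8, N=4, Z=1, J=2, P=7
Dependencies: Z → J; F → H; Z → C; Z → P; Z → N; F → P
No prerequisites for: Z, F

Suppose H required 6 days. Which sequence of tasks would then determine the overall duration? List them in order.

F, P

Actual critical path: F→P = 8+7 = 15 ⇒ 15 days.
H is off the critical path — its longest chain is 9 days, giving 6 of slack.
That remains the longest chain; total 15 days.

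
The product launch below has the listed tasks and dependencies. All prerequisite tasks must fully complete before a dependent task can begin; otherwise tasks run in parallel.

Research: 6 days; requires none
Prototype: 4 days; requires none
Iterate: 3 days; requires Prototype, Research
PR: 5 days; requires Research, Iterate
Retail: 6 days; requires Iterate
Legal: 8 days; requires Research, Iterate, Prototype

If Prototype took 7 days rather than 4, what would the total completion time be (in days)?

Baseline: Research→Iterate→Legal = 6+3+8 = 17 → 17 days.
Prototype has 2 days of float (longest path through it is 15).
The binding chain switches to Prototype→Iterate→Legal = 7+3+8 = 18; finish 18 days.

18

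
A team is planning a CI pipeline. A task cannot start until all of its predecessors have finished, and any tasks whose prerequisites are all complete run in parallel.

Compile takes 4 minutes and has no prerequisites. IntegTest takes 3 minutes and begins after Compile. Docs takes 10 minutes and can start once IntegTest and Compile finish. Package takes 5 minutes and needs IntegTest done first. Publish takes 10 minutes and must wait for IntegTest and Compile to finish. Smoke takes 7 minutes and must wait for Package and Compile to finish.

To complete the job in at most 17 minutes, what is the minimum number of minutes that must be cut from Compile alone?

2

Current finish: 19 minutes; target: 17.
Compile is on every critical path, so each minute cut from Compile cuts the finish by one (this holds down to a finish of 16).
Need 19 − 17 = 2 minutes off Compile → Compile becomes 2 minutes, finish becomes 17.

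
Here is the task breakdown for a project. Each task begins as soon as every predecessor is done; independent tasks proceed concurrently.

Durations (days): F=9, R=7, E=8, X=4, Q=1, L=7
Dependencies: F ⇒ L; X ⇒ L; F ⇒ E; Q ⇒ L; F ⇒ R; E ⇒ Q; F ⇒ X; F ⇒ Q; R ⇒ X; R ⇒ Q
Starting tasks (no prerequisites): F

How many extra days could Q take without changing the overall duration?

Critical path: F→R→X→L = 9+7+4+7 = 27, so the finish is 27 days.
The longest chain containing Q totals 25 days.
Slack of Q = 19 − 17 = 2 days.

2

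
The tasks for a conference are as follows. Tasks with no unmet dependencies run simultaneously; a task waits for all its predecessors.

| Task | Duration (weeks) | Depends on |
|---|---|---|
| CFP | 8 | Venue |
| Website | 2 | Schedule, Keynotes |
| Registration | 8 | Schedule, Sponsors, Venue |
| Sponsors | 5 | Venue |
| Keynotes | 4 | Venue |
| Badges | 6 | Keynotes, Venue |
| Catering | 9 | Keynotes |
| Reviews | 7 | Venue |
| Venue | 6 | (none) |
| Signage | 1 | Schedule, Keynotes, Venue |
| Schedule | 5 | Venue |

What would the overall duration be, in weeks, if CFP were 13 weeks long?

Baseline: Venue→Schedule→Registration = 6+5+8 = 19 → 19 weeks.
The longest path through CFP is only 14 weeks, so CFP has float 5.
New critical path: Venue→CFP = 6+13 = 19 ⇒ 19 weeks.

19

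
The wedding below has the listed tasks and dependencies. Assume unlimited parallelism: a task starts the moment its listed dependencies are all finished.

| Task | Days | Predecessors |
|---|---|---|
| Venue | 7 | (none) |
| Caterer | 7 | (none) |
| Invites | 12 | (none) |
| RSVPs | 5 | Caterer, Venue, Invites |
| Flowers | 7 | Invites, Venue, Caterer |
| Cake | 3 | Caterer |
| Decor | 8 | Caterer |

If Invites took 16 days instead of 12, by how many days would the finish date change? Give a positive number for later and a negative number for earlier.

Critical path before the change: Invites→Flowers = 12+7 = 19 giving 19 days.
Invites lies on that path, so at 16 days the path becomes 23 days.
That remains the longest chain; total 23 days.
Change in finish: 23 − 19 = +4 days.

4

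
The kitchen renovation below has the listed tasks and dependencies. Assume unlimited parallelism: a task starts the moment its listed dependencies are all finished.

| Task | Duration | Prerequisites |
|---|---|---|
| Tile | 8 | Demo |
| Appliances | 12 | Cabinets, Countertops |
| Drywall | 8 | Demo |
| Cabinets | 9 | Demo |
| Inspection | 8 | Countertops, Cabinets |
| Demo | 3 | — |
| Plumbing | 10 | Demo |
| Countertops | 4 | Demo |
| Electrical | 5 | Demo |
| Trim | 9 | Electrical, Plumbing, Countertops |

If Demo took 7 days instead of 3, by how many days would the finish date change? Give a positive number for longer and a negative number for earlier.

4

Actual critical path: Demo→Cabinets→Appliances = 3+9+12 = 24 ⇒ 24 days.
Since Demo is critical, the +4 change carries straight to that chain (now 28 days).
No other chain overtakes it, so the finish is 28 days.
Change in finish: 28 − 24 = +4 days.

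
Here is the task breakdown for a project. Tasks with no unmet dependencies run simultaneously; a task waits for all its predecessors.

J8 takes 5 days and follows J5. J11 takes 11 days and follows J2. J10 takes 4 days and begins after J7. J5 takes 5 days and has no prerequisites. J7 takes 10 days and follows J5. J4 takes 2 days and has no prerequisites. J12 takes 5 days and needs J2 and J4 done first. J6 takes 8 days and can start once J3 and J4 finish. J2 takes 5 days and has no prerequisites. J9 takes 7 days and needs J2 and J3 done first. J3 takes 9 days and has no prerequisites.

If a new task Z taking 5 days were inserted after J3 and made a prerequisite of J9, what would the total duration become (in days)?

21

Originally the job takes 19 days.
With Z inserted, J9 now waits for max(J2, J3, Z).
New critical path: J3→Z→J9 = 9+5+7 = 21 ⇒ 21 days.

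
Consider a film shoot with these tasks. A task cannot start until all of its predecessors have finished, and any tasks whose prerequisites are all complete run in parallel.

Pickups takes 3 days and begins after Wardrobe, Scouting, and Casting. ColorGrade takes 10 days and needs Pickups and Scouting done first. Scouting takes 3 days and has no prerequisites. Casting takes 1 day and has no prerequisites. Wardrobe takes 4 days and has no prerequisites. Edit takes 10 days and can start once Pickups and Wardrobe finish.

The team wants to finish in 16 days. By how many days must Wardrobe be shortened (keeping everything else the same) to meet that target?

Current finish: 17 days; target: 16.
Wardrobe is on every critical path, so each day cut from Wardrobe cuts the finish by one (this holds down to a finish of 16).
Need 17 − 16 = 1 day off Wardrobe → Wardrobe becomes 3 days, finish becomes 16.

1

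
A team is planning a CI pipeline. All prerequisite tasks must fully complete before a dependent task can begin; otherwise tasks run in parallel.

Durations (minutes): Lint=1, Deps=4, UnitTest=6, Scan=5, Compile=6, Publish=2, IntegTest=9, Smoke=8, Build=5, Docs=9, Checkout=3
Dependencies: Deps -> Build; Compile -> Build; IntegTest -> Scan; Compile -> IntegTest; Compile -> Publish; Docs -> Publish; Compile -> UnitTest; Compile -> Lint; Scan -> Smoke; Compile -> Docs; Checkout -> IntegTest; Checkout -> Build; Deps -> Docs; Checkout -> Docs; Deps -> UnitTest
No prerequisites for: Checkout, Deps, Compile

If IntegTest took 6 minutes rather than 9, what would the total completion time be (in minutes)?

25

The binding path is Compile→IntegTest→Scan→Smoke = 6+9+5+8 = 28; finish at 28 minutes.
IntegTest is on the critical path; changing it to 6 makes that path 25 minutes.
That remains the longest chain; total 25 minutes.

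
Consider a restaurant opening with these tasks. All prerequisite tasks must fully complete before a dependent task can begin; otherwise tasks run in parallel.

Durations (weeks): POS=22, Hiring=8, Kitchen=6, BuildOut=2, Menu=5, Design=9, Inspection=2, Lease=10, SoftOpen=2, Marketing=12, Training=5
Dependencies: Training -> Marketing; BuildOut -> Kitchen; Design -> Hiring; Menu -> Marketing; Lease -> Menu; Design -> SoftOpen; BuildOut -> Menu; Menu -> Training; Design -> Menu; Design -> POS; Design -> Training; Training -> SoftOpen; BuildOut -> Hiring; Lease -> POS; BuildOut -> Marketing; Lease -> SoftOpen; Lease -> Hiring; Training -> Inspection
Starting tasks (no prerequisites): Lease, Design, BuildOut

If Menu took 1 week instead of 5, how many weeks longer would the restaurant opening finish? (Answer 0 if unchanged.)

Baseline: Lease→Menu→Training→Marketing = 10+5+5+12 = 32 → 32 weeks.
Since Menu is critical, the -4 change carries straight to that chain (now 28 weeks).
Now Lease→POS = 10+22 = 32 is longest, so the finish becomes 32 weeks.
Change in finish: 32 − 32 = +0 weeks.

0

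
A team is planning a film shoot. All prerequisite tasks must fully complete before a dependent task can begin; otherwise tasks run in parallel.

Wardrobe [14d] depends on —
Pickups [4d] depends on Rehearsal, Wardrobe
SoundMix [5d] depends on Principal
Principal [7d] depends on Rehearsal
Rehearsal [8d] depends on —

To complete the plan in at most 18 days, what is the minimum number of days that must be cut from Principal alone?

Current finish: 20 days; target: 18.
Principal is on every critical path, so each day cut from Principal cuts the finish by one (this holds down to a finish of 18).
Need 20 − 18 = 2 days off Principal → Principal becomes 5 days, finish becomes 18.

2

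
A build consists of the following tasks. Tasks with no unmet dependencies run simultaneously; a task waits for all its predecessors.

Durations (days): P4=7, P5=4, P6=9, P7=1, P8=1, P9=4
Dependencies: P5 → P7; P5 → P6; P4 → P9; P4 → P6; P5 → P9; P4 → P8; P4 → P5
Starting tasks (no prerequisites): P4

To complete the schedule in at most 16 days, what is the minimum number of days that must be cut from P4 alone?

Current finish: 20 days; target: 16.
P4 is on every critical path, so each day cut from P4 cuts the finish by one (this holds down to a finish of 14).
Need 20 − 16 = 4 days off P4 → P4 becomes 3 days, finish becomes 16.

4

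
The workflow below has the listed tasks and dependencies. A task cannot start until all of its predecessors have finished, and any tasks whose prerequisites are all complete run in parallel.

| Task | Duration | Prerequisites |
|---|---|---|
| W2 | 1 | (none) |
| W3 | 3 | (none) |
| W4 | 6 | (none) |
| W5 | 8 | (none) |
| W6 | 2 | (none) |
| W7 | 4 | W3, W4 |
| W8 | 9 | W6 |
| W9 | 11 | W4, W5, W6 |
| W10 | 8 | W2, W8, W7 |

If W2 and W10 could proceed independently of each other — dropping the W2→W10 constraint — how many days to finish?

19

Original critical path: W5→W9 = 8+11 = 19 ⇒ 19 days.
Dropping W2→W10 doesn't change W10's earliest start (11); another predecessor still binds.
New critical path: W5→W9 = 8+11 = 19 ⇒ 19 days.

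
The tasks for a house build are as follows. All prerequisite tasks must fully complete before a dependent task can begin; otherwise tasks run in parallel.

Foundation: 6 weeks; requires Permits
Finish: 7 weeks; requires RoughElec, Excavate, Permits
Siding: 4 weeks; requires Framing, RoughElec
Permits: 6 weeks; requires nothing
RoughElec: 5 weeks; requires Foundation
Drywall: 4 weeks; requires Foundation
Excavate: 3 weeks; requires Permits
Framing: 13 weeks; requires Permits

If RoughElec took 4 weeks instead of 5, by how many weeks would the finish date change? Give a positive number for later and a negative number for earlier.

Critical path before the change: Permits→Foundation→RoughElec→Finish = 6+6+5+7 = 24 giving 24 weeks.
Since RoughElec is critical, the -1 change carries straight to that chain (now 23 weeks).
That remains the longest chain; total 23 weeks.
Change in finish: 23 − 24 = -1 weeks.

-1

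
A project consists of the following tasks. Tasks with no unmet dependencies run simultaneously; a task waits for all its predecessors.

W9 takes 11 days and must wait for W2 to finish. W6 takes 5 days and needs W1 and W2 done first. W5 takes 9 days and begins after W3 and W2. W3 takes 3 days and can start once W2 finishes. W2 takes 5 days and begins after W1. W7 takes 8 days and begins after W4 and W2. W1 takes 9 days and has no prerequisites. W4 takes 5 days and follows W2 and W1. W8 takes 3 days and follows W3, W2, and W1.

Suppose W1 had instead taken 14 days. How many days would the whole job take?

32

Baseline: W1→W2→W4→W7 = 9+5+5+8 = 27 → 27 days.
Since W1 is critical, the +5 change carries straight to that chain (now 32 days).
That remains the longest chain; total 32 days.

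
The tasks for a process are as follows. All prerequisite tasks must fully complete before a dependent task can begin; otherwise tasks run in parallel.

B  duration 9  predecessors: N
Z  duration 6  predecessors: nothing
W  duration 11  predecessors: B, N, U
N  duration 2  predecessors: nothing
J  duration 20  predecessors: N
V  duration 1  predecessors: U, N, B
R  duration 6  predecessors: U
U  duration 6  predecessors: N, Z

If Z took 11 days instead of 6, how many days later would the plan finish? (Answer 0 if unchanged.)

5

As given, the longest chain is Z→U→W = 6+6+11 = 23, so the finish is 23 days.
Since Z is critical, the +5 change carries straight to that chain (now 28 days).
The critical path is still Z→U→W; finish is now 28 days.
Change in finish: 28 − 23 = +5 days.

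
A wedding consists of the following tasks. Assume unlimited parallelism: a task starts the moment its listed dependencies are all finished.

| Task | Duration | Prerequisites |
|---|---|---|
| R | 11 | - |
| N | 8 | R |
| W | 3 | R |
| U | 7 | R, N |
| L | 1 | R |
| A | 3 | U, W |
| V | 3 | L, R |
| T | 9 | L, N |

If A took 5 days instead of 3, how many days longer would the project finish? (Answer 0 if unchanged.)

2

Critical path before the change: R→N→U→A = 11+8+7+3 = 29 giving 29 days.
A is on the critical path; changing it to 5 makes that path 31 days.
That remains the longest chain; total 31 days.
Change in finish: 31 − 29 = +2 days.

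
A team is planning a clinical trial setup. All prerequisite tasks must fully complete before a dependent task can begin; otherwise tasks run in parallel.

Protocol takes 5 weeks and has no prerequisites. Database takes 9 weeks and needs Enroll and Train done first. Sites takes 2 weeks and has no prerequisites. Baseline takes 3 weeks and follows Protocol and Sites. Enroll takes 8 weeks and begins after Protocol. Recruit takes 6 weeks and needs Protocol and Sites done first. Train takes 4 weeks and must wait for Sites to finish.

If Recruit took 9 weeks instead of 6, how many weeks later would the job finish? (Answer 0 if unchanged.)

The binding path is Protocol→Enroll→Database = 5+8+9 = 22; finish at 22 weeks.
Recruit has 11 weeks of float (longest path through it is 11).
The critical path is still Protocol→Enroll→Database; finish is now 22 weeks.
Change in finish: 22 − 22 = +0 weeks.

0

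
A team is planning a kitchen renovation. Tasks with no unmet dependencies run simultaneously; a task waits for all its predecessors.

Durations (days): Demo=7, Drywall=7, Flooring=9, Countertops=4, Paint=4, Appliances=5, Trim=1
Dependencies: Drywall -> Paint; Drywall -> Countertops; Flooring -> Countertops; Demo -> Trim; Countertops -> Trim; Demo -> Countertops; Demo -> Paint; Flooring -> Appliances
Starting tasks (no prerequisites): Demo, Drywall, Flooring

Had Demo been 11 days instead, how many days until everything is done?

The binding path is Flooring→Countertops→Trim = 9+4+1 = 14; finish at 14 days.
The longest path through Demo is only 12 days, so Demo has float 2.
The binding chain switches to Demo→Countertops→Trim = 11+4+1 = 16; finish 16 days.

16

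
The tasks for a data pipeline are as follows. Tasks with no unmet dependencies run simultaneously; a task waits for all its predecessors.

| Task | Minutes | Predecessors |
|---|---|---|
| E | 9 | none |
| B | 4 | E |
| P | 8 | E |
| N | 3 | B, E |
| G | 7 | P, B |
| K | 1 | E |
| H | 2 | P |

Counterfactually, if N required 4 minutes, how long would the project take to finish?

Critical path before the change: E→P→G = 9+8+7 = 24 giving 24 minutes.
The longest path through N is only 16 minutes, so N has float 8.
That remains the longest chain; total 24 minutes.

24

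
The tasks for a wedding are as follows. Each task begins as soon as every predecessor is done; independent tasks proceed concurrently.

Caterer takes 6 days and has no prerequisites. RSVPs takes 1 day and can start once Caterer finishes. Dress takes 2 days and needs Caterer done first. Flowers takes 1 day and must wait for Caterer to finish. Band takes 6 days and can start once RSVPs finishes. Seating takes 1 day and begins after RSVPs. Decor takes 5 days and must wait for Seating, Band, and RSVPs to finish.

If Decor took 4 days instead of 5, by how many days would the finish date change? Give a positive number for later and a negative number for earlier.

As given, the longest chain is Caterer→RSVPs→Band→Decor = 6+1+6+5 = 18, so the finish is 18 days.
Decor is on the critical path; changing it to 4 makes that path 17 days.
That remains the longest chain; total 17 days.
Change in finish: 17 − 18 = -1 days.

-1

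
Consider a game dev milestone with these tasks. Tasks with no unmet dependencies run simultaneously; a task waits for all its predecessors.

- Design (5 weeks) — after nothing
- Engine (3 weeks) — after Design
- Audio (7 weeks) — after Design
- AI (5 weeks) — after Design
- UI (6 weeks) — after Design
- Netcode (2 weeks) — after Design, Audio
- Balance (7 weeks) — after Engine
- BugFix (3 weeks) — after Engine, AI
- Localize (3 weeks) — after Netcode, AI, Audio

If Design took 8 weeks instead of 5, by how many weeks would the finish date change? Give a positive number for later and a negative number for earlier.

Actual critical path: Design→Audio→Netcode→Localize = 5+7+2+3 = 17 ⇒ 17 weeks.
Design is on the critical path; changing it to 8 makes that path 20 weeks.
The critical path is still Design→Audio→Netcode→Localize; finish is now 20 weeks.
Change in finish: 20 − 17 = +3 weeks.

3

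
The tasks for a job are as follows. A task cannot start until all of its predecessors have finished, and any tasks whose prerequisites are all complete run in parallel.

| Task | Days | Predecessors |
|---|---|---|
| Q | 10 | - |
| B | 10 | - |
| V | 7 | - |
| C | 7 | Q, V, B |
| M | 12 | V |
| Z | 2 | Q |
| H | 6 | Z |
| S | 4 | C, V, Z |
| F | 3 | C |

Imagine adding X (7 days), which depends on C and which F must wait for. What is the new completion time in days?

27

Originally the project takes 21 days.
With X inserted, F now waits for max(C, X).
New critical path: Q→C→X→F = 10+7+7+3 = 27 ⇒ 27 days.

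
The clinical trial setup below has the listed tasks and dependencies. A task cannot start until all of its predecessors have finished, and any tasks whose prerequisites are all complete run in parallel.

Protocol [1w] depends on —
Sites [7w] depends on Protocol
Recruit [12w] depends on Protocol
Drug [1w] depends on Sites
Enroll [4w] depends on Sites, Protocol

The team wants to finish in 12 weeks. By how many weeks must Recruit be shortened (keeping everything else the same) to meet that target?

1

Current finish: 13 weeks; target: 12.
Recruit is on every critical path, so each week cut from Recruit cuts the finish by one (this holds down to a finish of 12).
Need 13 − 12 = 1 week off Recruit → Recruit becomes 11 weeks, finish becomes 12.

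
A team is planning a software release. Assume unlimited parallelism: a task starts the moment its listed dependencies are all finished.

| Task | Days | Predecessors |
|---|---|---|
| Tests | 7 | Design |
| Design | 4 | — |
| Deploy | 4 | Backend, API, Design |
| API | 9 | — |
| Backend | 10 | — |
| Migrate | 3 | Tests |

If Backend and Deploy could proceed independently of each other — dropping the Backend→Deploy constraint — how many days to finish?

Before: longest chain Design→Tests→Migrate = 4+7+3 = 14, finish 14.
Without Backend→Deploy, Deploy's earliest start moves from 10 to 9.
After: Design→Tests→Migrate = 4+7+3 = 14 → 14 days.

14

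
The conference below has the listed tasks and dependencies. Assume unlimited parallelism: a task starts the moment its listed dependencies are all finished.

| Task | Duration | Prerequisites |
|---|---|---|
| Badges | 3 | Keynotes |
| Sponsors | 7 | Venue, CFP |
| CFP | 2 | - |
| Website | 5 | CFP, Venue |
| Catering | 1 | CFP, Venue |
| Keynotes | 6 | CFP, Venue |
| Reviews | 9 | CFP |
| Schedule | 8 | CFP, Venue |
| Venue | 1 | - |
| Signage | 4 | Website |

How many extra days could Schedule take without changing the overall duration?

1

The longest chain is CFP→Reviews = 2+9 = 11; overall finish 11 days.
Longest path through Schedule: 10 days (earliest finish 10, latest finish 11).
Slack of Schedule = 3 − 2 = 1 day.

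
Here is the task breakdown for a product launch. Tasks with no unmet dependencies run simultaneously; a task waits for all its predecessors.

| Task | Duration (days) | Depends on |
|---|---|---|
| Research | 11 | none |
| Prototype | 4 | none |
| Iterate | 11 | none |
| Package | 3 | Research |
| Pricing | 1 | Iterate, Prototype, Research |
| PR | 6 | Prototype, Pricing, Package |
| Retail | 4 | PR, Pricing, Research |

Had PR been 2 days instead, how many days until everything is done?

Critical path before the change: Research→Package→PR→Retail = 11+3+6+4 = 24 giving 24 days.
Since PR is critical, the -4 change carries straight to that chain (now 20 days).
No other chain overtakes it, so the finish is 20 days.

20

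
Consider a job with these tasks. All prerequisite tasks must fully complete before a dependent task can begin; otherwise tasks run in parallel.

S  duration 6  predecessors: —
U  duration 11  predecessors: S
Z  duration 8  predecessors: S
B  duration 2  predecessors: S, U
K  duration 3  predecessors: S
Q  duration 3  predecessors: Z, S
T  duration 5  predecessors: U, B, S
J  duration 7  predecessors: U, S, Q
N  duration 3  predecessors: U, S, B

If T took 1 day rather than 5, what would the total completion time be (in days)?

The binding path is S→U→B→T = 6+11+2+5 = 24; finish at 24 days.
T is on the critical path; changing it to 1 makes that path 20 days.
New critical path: S→U→J = 6+11+7 = 24 ⇒ 24 days.

24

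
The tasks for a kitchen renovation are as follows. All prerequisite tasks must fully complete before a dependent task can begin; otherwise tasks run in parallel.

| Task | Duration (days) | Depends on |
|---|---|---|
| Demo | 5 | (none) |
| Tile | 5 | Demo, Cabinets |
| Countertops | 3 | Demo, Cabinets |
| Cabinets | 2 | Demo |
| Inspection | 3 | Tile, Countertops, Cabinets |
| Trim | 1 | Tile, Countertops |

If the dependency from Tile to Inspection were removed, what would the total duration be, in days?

Before: longest chain Demo→Cabinets→Tile→Inspection = 5+2+5+3 = 15, finish 15.
Without Tile→Inspection, Inspection's earliest start moves from 12 to 10.
The longest chain is now Demo→Cabinets→Countertops→Inspection = 5+2+3+3 = 13, so the job takes 13 days.

13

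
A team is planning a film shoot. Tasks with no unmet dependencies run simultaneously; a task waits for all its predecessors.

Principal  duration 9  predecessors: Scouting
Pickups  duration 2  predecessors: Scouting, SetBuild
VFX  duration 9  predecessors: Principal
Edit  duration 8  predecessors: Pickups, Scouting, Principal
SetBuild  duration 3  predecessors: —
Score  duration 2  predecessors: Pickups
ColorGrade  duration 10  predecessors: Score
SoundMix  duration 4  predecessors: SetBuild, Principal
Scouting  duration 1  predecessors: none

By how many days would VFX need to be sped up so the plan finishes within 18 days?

Current finish: 19 days; target: 18.
VFX is on every critical path, so each day cut from VFX cuts the finish by one (this holds down to a finish of 18).
Need 19 − 18 = 1 day off VFX → VFX becomes 8 days, finish becomes 18.

1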